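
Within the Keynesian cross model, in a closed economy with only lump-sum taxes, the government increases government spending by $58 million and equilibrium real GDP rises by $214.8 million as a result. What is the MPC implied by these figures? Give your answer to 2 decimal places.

0.73

Implied spending multiplier k = ΔY/ΔG = 214.8/58 ≈ 3.7034.
Since k = 1/(1 − MPC), MPC = 1 − 1/k = 1 − ΔG/ΔY = 1 − 58/214.8 ≈ 0.73.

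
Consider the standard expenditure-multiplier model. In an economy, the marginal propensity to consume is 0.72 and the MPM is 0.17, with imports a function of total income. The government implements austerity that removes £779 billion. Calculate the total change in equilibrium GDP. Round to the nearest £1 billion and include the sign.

Government-spending multiplier = 1/(1 − c + m) = 1/(1 − 0.72 + 0.17) = 1/0.45 ≈ 2.222.
ΔY = k × ΔG = (−£779 billion) / 0.45 ≈ −£1,731 billion.

−£1,731 billion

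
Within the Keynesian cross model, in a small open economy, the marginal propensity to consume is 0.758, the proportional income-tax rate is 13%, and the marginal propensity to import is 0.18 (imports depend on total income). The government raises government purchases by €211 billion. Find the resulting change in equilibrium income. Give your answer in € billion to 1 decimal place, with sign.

Expenditure multiplier = 1/(1 − c(1−t) + m) = 1/(1 − 0.758×0.87 + 0.18) = 1/0.52054 ≈ 1.921.
ΔY = k × ΔG = (+€211 billion) / 0.52054 ≈ +€405.3 billion.

+€405.3 billion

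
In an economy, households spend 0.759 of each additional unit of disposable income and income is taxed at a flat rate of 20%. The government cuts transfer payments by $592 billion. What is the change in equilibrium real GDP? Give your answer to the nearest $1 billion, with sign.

−$1,144 billion

The transfer change shifts disposable income by −$592 billion, so first-round consumption changes by c·ΔTR = 0.759 × (−$592 billion) = −$449.328 billion.
Expenditure multiplier = 1/(1 − c(1−t)) = 1/(1 − 0.759×0.8) = 1/0.3928 ≈ 2.546.
The transfer multiplier is c × k ≈ 1.932, so ΔY = k × (c·ΔTR) = (−$449.328 billion) / 0.3928 ≈ −$1,144 billion.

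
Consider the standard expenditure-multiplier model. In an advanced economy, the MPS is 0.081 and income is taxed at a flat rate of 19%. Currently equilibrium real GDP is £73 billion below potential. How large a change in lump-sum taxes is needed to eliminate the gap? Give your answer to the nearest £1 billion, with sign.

−£20 billion

MPC = 1 − MPS = 1 − 0.081 = 0.919.
Spending multiplier = 1/(1 − c(1−t)) = 1/(1 − 0.919×0.81) = 1/0.25561 ≈ 3.912.
Tax multiplier = −c·k = −0.919/0.25561 ≈ −3.595. Need ΔY = +£73 billion, so ΔT = ΔY/(−c·k) = −(+£73 billion) × 0.25561 / 0.919 ≈ −£20 billion.
The government should cut lump-sum taxes by £20 billion.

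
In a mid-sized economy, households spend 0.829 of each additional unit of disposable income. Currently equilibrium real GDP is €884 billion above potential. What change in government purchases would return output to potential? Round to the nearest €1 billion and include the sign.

−€151 billion

Spending multiplier = 1/(1 − MPC) = 1/(1 − 0.829) = 1/0.171 ≈ 5.848.
Need ΔY = −€884 billion, so ΔG = ΔY/k = (−€884 billion) × 0.171 ≈ −€151 billion.
The government should cut government purchases by €151 billion.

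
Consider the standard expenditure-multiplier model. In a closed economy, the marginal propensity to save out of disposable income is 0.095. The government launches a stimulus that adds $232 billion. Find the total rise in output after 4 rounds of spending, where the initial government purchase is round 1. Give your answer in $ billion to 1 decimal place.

MPC = 1 − MPS = 1 − 0.095 = 0.905.
Round 1 adds ΔG = $232 billion; each later round is MPC = 0.905 times the previous.
After 4 rounds: 232 + 209.96 + 190.0138 + 171.962489 = ΔG·(1 − c^4)/(1 − c) = 232 × (1 − 0.670801950625)/0.095 ≈ $803.9 billion.

$803.9 billion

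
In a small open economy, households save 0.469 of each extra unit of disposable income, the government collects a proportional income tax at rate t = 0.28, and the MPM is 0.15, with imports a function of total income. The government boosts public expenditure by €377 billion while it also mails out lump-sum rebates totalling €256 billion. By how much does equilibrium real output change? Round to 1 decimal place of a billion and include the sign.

MPC = 1 − MPS = 1 − 0.469 = 0.531.
Expenditure multiplier = 1/(1 − c(1−t) + m) = 1/(1 − 0.531×0.72 + 0.15) = 1/0.76768 ≈ 1.303.
ΔG contributes k·ΔG = (+€377 billion) / 0.76768 ≈ +€491.1 billion.
ΔT of −€256 billion changes first-round spending by −c·ΔT = +€135.936 billion, contributing k·(−c·ΔT) = (+€135.936 billion) / 0.76768 ≈ +€177.1 billion.
Net ΔY = k(ΔG − c·ΔT) = (+€512.936 billion) / 0.76768 ≈ +€668.2 billion.

+€668.2 billion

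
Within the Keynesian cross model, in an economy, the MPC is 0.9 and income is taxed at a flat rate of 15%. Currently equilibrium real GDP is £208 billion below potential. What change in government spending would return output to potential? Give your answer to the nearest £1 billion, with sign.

Spending multiplier = 1/(1 − c(1−t)) = 1/(1 − 0.9×0.85) = 1/0.235 ≈ 4.255.
Need ΔY = +£208 billion, so ΔG = ΔY/k = (+£208 billion) × 0.235 ≈ +£49 billion.
The government should increase government spending by £49 billion.

+£49 billion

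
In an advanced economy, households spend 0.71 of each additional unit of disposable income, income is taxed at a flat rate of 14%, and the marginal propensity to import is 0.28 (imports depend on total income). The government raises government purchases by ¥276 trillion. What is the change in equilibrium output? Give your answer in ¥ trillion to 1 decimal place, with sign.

+¥412.3 trillion

Expenditure multiplier = 1/(1 − c(1−t) + m) = 1/(1 − 0.71×0.86 + 0.28) = 1/0.6694 ≈ 1.494.
ΔY = k × ΔG = (+¥276 trillion) / 0.6694 ≈ +¥412.3 trillion.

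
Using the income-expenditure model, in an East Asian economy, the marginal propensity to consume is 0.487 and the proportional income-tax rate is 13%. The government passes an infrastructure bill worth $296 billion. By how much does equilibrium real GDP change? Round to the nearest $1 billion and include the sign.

+$514 billion

Spending multiplier = 1/(1 − c(1−t)) = 1/(1 − 0.487×0.87) = 1/0.57631 ≈ 1.735.
ΔY = k × ΔG = (+$296 billion) / 0.57631 ≈ +$514 billion.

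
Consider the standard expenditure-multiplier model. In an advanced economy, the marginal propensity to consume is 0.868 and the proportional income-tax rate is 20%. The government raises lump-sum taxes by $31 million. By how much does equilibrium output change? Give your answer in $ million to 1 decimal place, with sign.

−$88.0 million

A lump-sum tax change of +$31 million shifts disposable income by −$31 million; first-round consumption changes by −c × ΔT = −0.868 × (+$31 million) = −$26.908 million.
Expenditure multiplier = 1/(1 − c(1−t)) = 1/(1 − 0.868×0.8) = 1/0.3056 ≈ 3.272.
The tax multiplier is −c × k ≈ −2.84, so ΔY = k × (−c·ΔT) = (−$26.908 million) / 0.3056 ≈ −$88 million.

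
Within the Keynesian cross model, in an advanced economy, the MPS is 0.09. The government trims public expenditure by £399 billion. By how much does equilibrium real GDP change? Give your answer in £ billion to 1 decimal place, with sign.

−£4,433.3 billion

MPC = 1 − MPS = 1 − 0.09 = 0.91.
Government-spending multiplier = 1/(1 − MPC) = 1/(1 − 0.91) = 1/0.09 ≈ 11.111.
ΔY = k × ΔG = (−£399 billion) / 0.09 ≈ −£4,433.3 billion.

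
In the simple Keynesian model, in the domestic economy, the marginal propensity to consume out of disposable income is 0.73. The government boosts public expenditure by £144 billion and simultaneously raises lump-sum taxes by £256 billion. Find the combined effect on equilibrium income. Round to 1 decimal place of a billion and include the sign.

−£158.8 billion

Expenditure multiplier = 1/(1 − MPC) = 1/(1 − 0.73) = 1/0.27 ≈ 3.704.
ΔG contributes k·ΔG = (+£144 billion) / 0.27 ≈ +£533.3 billion.
ΔT of +£256 billion changes first-round spending by −c·ΔT = −£186.88 billion, contributing k·(−c·ΔT) = (−£186.88 billion) / 0.27 ≈ −£692.1 billion.
Net ΔY = k(ΔG − c·ΔT) = (−£42.88 billion) / 0.27 ≈ −£158.8 billion.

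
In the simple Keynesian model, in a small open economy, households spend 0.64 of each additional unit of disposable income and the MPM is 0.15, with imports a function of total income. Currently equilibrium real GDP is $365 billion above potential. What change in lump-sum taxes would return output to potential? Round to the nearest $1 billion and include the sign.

+$291 billion

Spending multiplier = 1/(1 − c + m) = 1/(1 − 0.64 + 0.15) = 1/0.51 ≈ 1.961.
Tax multiplier = −c·k = −0.64/0.51 ≈ −1.255. Need ΔY = −$365 billion, so ΔT = ΔY/(−c·k) = −(−$365 billion) × 0.51 / 0.64 ≈ +$291 billion.
The government should raise lump-sum taxes by $291 billion.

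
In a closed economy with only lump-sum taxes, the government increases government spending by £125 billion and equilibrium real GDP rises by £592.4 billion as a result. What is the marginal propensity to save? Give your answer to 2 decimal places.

Implied spending multiplier k = ΔY/ΔG = 592.4/125 = 4.7392.
Since k = 1/(1 − MPC), MPC = 1 − 1/k = 1 − ΔG/ΔY = 1 − 125/592.4 ≈ 0.79.
MPS = 1 − MPC = 0.21.

0.21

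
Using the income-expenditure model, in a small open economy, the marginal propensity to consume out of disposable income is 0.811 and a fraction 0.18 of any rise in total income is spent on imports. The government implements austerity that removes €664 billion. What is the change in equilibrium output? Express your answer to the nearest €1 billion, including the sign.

Spending multiplier = 1/(1 − c + m) = 1/(1 − 0.811 + 0.18) = 1/0.369 ≈ 2.71.
ΔY = k × ΔG = (−€664 billion) / 0.369 ≈ −€1,799 billion.

−€1,799 billion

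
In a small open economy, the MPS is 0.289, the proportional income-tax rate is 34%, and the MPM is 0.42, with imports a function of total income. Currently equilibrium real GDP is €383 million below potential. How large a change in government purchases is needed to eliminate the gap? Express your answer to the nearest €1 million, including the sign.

MPC = 1 − MPS = 1 − 0.289 = 0.711.
Spending multiplier = 1/(1 − c(1−t) + m) = 1/(1 − 0.711×0.66 + 0.42) = 1/0.95074 ≈ 1.052.
Need ΔY = +€383 million, so ΔG = ΔY/k = (+€383 million) × 0.95074 ≈ +€364 million.
The government should increase government purchases by €364 million.

+€364 million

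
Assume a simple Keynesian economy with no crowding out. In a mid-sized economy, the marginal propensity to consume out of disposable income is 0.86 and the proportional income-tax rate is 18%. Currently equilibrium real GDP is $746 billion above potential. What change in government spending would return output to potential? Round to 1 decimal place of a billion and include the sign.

−$219.9 billion

Spending multiplier = 1/(1 − c(1−t)) = 1/(1 − 0.86×0.82) = 1/0.2948 ≈ 3.392.
Need ΔY = −$746 billion, so ΔG = ΔY/k = (−$746 billion) × 0.2948 ≈ −$219.9 billion.
The government should cut government spending by $219.9 billion.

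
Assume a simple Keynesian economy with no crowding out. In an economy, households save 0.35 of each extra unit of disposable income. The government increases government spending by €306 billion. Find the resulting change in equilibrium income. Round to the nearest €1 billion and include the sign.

MPC = 1 − MPS = 1 − 0.35 = 0.65.
Government-spending multiplier = 1/(1 − MPC) = 1/(1 − 0.65) = 1/0.35 ≈ 2.857.
ΔY = k × ΔG = (+€306 billion) / 0.35 ≈ +€874 billion.

+€874 billion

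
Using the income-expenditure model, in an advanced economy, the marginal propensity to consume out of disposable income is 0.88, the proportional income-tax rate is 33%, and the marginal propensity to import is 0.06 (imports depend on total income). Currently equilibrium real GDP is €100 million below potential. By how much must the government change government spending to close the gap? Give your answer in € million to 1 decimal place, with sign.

+€47.0 million

Spending multiplier = 1/(1 − c(1−t) + m) = 1/(1 − 0.88×0.67 + 0.06) = 1/0.4704 ≈ 2.126.
Need ΔY = +€100 million, so ΔG = ΔY/k = (+€100 million) × 0.4704 ≈ +€47 million.
The government should increase government spending by €47 million.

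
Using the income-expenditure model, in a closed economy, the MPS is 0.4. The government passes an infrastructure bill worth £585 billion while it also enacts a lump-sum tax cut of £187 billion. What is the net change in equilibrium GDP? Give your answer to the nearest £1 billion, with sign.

MPC = 1 − MPS = 1 − 0.4 = 0.6.
Expenditure multiplier = 1/(1 − MPC) = 1/(1 − 0.6) = 1/0.4 = 2.5.
ΔG contributes k·ΔG = (+£585 billion) / 0.4 = +£1,462.5 billion.
ΔT of −£187 billion changes first-round spending by −c·ΔT = +£112.2 billion, contributing k·(−c·ΔT) = (+£112.2 billion) / 0.4 = +£280.5 billion.
Net ΔY = k(ΔG − c·ΔT) = (+£697.2 billion) / 0.4 = +£1,743 billion.

+£1,743 billion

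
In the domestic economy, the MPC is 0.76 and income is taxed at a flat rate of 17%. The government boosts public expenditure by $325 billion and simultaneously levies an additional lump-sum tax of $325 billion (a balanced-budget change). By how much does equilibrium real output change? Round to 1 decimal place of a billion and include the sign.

Expenditure multiplier = 1/(1 − c(1−t)) = 1/(1 − 0.76×0.83) = 1/0.3692 ≈ 2.709.
ΔG contributes k·ΔG = (+$325 billion) / 0.3692 ≈ +$880.3 billion.
ΔT of +$325 billion changes first-round spending by −c·ΔT = −$247 billion, contributing k·(−c·ΔT) = (−$247 billion) / 0.3692 ≈ −$669 billion.
Net ΔY = k(ΔG − c·ΔT) = (+$78 billion) / 0.3692 ≈ +$211.3 billion.

+$211.3 billion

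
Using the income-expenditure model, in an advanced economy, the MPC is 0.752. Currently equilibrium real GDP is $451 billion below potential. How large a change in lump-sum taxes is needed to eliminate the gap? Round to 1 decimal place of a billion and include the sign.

Spending multiplier = 1/(1 − MPC) = 1/(1 − 0.752) = 1/0.248 ≈ 4.032.
Tax multiplier = −c·k = −0.752/0.248 ≈ −3.032. Need ΔY = +$451 billion, so ΔT = ΔY/(−c·k) = −(+$451 billion) × 0.248 / 0.752 ≈ −$148.7 billion.
The government should cut lump-sum taxes by $148.7 billion.

−$148.7 billion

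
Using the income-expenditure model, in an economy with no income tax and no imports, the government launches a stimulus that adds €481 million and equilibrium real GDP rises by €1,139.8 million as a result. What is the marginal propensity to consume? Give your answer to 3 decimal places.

Implied spending multiplier k = ΔY/ΔG = 1,139.8/481 ≈ 2.3696.
Since k = 1/(1 − MPC), MPC = 1 − 1/k = 1 − ΔG/ΔY = 1 − 481/1,139.8 ≈ 0.578.

0.578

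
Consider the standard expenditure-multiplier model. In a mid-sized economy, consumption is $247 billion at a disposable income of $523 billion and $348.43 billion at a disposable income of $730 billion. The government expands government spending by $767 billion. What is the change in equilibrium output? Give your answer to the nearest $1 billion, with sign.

+$1,504 billion

MPC = ΔC/ΔYd = (348.43 − 247)/(730 − 523) = 101.43/207 = 0.49.
Government-spending multiplier = 1/(1 − MPC) = 1/(1 − 0.49) = 1/0.51 ≈ 1.961.
ΔY = k × ΔG = (+$767 billion) / 0.51 ≈ +$1,504 billion.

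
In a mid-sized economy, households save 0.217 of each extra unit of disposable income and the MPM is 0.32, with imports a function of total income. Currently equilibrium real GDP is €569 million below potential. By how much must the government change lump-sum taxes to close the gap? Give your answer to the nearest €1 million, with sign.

MPC = 1 − MPS = 1 − 0.217 = 0.783.
Spending multiplier = 1/(1 − c + m) = 1/(1 − 0.783 + 0.32) = 1/0.537 ≈ 1.862.
Tax multiplier = −c·k = −0.783/0.537 ≈ −1.458. Need ΔY = +€569 million, so ΔT = ΔY/(−c·k) = −(+€569 million) × 0.537 / 0.783 ≈ −€390 million.
The government should cut lump-sum taxes by €390 million.

−€390 million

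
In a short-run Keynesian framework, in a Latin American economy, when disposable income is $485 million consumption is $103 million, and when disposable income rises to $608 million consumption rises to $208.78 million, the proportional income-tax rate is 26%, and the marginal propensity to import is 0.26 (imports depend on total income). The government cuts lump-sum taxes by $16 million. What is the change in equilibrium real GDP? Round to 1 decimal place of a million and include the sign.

MPC = ΔC/ΔYd = (208.78 − 103)/(608 − 485) = 105.78/123 = 0.86.
A lump-sum tax change of −$16 million shifts disposable income by +$16 million; first-round consumption changes by −c × ΔT = −0.86 × (−$16 million) = +$13.76 million.
Expenditure multiplier = 1/(1 − c(1−t) + m) = 1/(1 − 0.86×0.74 + 0.26) = 1/0.6236 ≈ 1.604.
The tax multiplier is −c × k ≈ −1.379, so ΔY = k × (−c·ΔT) = (+$13.76 million) / 0.6236 ≈ +$22.1 million.

+$22.1 million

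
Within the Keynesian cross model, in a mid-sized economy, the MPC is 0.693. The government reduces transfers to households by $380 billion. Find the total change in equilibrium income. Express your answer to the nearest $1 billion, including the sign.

The transfer change shifts disposable income by −$380 billion, so first-round consumption changes by c·ΔTR = 0.693 × (−$380 billion) = −$263.34 billion.
Expenditure multiplier = 1/(1 − MPC) = 1/(1 − 0.693) = 1/0.307 ≈ 3.257.
The transfer multiplier is c × k ≈ 2.257, so ΔY = k × (c·ΔTR) = (−$263.34 billion) / 0.307 ≈ −$858 billion.

−$858 billion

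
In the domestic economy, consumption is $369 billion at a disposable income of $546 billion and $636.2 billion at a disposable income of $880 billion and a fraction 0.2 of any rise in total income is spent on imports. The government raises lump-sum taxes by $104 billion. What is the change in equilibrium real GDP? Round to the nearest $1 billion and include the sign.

−$208 billion

MPC = ΔC/ΔYd = (636.2 − 369)/(880 − 546) = 267.2/334 = 0.8.
A lump-sum tax change of +$104 billion shifts disposable income by −$104 billion; first-round consumption changes by −c × ΔT = −0.8 × (+$104 billion) = −$83.2 billion.
Expenditure multiplier = 1/(1 − c + m) = 1/(1 − 0.8 + 0.2) = 1/0.4 = 2.5.
The tax multiplier is −c × k = −2, so ΔY = k × (−c·ΔT) = (−$83.2 billion) / 0.4 = −$208 billion.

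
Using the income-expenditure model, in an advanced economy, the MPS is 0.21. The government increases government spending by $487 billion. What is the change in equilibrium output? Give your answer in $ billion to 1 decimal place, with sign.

MPC = 1 − MPS = 1 − 0.21 = 0.79.
Spending multiplier = 1/(1 − MPC) = 1/(1 − 0.79) = 1/0.21 ≈ 4.762.
ΔY = k × ΔG = (+$487 billion) / 0.21 ≈ +$2,319 billion.

+$2,319.0 billion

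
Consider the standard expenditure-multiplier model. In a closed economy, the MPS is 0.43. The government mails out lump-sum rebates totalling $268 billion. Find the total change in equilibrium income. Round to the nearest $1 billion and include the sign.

MPC = 1 − MPS = 1 − 0.43 = 0.57.
A lump-sum tax change of −$268 billion shifts disposable income by +$268 billion; first-round consumption changes by −c × ΔT = −0.57 × (−$268 billion) = +$152.76 billion.
Expenditure multiplier = 1/(1 − MPC) = 1/(1 − 0.57) = 1/0.43 ≈ 2.326.
The tax multiplier is −c × k ≈ −1.326, so ΔY = k × (−c·ΔT) = (+$152.76 billion) / 0.43 ≈ +$355 billion.

+$355 billion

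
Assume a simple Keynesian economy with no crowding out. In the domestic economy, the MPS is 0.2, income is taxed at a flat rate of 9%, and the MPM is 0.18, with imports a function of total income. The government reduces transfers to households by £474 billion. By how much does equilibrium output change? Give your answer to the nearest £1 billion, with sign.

−£839 billion

MPC = 1 − MPS = 1 − 0.2 = 0.8.
The transfer change shifts disposable income by −£474 billion, so first-round consumption changes by c·ΔTR = 0.8 × (−£474 billion) = −£379.2 billion.
Expenditure multiplier = 1/(1 − c(1−t) + m) = 1/(1 − 0.8×0.91 + 0.18) = 1/0.452 ≈ 2.212.
The transfer multiplier is c × k ≈ 1.77, so ΔY = k × (c·ΔTR) = (−£379.2 billion) / 0.452 ≈ −£839 billion.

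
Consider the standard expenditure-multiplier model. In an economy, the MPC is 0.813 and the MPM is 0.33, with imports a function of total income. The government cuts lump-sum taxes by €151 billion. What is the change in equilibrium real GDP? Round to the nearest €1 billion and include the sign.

+€237 billion

A lump-sum tax change of −€151 billion shifts disposable income by +€151 billion; first-round consumption changes by −c × ΔT = −0.813 × (−€151 billion) = +€122.763 billion.
Expenditure multiplier = 1/(1 − c + m) = 1/(1 − 0.813 + 0.33) = 1/0.517 ≈ 1.934.
The tax multiplier is −c × k ≈ −1.573, so ΔY = k × (−c·ΔT) = (+€122.763 billion) / 0.517 ≈ +€237 billion.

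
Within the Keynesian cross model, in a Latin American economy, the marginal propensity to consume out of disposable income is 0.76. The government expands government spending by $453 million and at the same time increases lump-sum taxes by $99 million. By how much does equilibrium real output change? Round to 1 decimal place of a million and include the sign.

Expenditure multiplier = 1/(1 − MPC) = 1/(1 − 0.76) = 1/0.24 ≈ 4.167.
ΔG contributes k·ΔG = (+$453 million) / 0.24 = +$1,887.5 million.
ΔT of +$99 million changes first-round spending by −c·ΔT = −$75.24 million, contributing k·(−c·ΔT) = (−$75.24 million) / 0.24 = −$313.5 million.
Net ΔY = k(ΔG − c·ΔT) = (+$377.76 million) / 0.24 = +$1,574 million.

+$1,574.0 million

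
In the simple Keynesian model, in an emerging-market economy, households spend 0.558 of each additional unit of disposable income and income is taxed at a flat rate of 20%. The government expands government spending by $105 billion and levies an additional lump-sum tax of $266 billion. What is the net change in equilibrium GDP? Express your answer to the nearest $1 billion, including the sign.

−$78 billion

Expenditure multiplier = 1/(1 − c(1−t)) = 1/(1 − 0.558×0.8) = 1/0.5536 ≈ 1.806.
ΔG contributes k·ΔG = (+$105 billion) / 0.5536 ≈ +$189.7 billion.
ΔT of +$266 billion changes first-round spending by −c·ΔT = −$148.428 billion, contributing k·(−c·ΔT) = (−$148.428 billion) / 0.5536 ≈ −$268.1 billion.
Net ΔY = k(ΔG − c·ΔT) = (−$43.428 billion) / 0.5536 ≈ −$78 billion.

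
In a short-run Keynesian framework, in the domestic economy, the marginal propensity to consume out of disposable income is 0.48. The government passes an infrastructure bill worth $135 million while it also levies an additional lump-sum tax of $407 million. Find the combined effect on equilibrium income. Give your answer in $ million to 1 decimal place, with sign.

Expenditure multiplier = 1/(1 − MPC) = 1/(1 − 0.48) = 1/0.52 ≈ 1.923.
ΔG contributes k·ΔG = (+$135 million) / 0.52 ≈ +$259.6 million.
ΔT of +$407 million changes first-round spending by −c·ΔT = −$195.36 million, contributing k·(−c·ΔT) = (−$195.36 million) / 0.52 ≈ −$375.7 million.
Net ΔY = k(ΔG − c·ΔT) = (−$60.36 million) / 0.52 ≈ −$116.1 million.

−$116.1 million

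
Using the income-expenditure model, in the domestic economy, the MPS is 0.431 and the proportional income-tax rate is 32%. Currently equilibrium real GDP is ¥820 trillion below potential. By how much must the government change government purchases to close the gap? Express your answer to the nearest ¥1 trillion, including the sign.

+¥503 trillion

MPC = 1 − MPS = 1 − 0.431 = 0.569.
Spending multiplier = 1/(1 − c(1−t)) = 1/(1 − 0.569×0.68) = 1/0.61308 ≈ 1.631.
Need ΔY = +¥820 trillion, so ΔG = ΔY/k = (+¥820 trillion) × 0.61308 ≈ +¥503 trillion.
The government should increase government purchases by ¥503 trillion.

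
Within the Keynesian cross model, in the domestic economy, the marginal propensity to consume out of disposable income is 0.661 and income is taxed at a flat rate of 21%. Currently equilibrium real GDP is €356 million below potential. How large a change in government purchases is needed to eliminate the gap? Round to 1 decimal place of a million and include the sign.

+€170.1 million

Spending multiplier = 1/(1 − c(1−t)) = 1/(1 − 0.661×0.79) = 1/0.47781 ≈ 2.093.
Need ΔY = +€356 million, so ΔG = ΔY/k = (+€356 million) × 0.47781 ≈ +€170.1 million.
The government should increase government purchases by €170.1 million.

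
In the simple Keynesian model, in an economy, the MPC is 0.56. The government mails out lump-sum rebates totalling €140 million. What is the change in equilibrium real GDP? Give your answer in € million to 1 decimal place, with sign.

+€178.2 million

A lump-sum tax change of −€140 million shifts disposable income by +€140 million; first-round consumption changes by −c × ΔT = −0.56 × (−€140 million) = +€78.4 million.
Expenditure multiplier = 1/(1 − MPC) = 1/(1 − 0.56) = 1/0.44 ≈ 2.273.
The tax multiplier is −c × k ≈ −1.273, so ΔY = k × (−c·ΔT) = (+€78.4 million) / 0.44 ≈ +€178.2 million.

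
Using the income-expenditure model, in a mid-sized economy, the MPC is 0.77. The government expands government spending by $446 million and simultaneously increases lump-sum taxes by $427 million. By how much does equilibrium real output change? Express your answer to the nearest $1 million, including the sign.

+$510 million

Expenditure multiplier = 1/(1 − MPC) = 1/(1 − 0.77) = 1/0.23 ≈ 4.348.
ΔG contributes k·ΔG = (+$446 million) / 0.23 ≈ +$1,939.1 million.
ΔT of +$427 million changes first-round spending by −c·ΔT = −$328.79 million, contributing k·(−c·ΔT) = (−$328.79 million) / 0.23 ≈ −$1,429.5 million.
Net ΔY = k(ΔG − c·ΔT) = (+$117.21 million) / 0.23 ≈ +$510 million.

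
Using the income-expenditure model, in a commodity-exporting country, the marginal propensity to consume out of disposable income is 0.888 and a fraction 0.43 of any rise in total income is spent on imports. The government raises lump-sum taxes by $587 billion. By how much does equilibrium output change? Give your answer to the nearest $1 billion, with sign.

A lump-sum tax change of +$587 billion shifts disposable income by −$587 billion; first-round consumption changes by −c × ΔT = −0.888 × (+$587 billion) = −$521.256 billion.
Expenditure multiplier = 1/(1 − c + m) = 1/(1 − 0.888 + 0.43) = 1/0.542 ≈ 1.845.
The tax multiplier is −c × k ≈ −1.638, so ΔY = k × (−c·ΔT) = (−$521.256 billion) / 0.542 ≈ −$962 billion.

−$962 billion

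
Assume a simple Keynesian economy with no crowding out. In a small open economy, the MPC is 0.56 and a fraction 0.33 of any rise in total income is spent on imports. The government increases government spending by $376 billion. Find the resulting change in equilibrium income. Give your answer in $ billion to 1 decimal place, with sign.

Expenditure multiplier = 1/(1 − c + m) = 1/(1 − 0.56 + 0.33) = 1/0.77 ≈ 1.299.
ΔY = k × ΔG = (+$376 billion) / 0.77 ≈ +$488.3 billion.

+$488.3 billion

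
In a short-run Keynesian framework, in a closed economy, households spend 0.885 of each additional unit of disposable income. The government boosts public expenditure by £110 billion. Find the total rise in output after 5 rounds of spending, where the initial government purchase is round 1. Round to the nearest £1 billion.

£437 billion

Round 1 adds ΔG = £110 billion; each later round is MPC = 0.885 times the previous.
After 5 rounds: 110 + 97.35 + 86.15475 + 76.24695375 + 67.47855406875 = ΔG·(1 − c^5)/(1 − c) = 110 × (1 − 0.542895639553125)/0.115 ≈ £437 billion.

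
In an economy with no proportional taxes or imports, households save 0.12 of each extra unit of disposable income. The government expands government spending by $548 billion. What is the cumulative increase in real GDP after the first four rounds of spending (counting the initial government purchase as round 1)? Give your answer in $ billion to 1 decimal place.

MPC = 1 − MPS = 1 − 0.12 = 0.88.
Round 1 adds ΔG = $548 billion; each later round is MPC = 0.88 times the previous.
After 4 rounds: 548 + 482.24 + 424.3712 + 373.446656 = ΔG·(1 − c^4)/(1 − c) = 548 × (1 − 0.59969536)/0.12 ≈ $1,828.1 billion.

$1,828.1 billion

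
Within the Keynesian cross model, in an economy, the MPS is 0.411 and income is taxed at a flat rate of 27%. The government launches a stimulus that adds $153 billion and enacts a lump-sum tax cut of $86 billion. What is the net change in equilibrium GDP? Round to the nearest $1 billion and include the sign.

MPC = 1 − MPS = 1 − 0.411 = 0.589.
Expenditure multiplier = 1/(1 − c(1−t)) = 1/(1 − 0.589×0.73) = 1/0.57003 ≈ 1.754.
ΔG contributes k·ΔG = (+$153 billion) / 0.57003 ≈ +$268.4 billion.
ΔT of −$86 billion changes first-round spending by −c·ΔT = +$50.654 billion, contributing k·(−c·ΔT) = (+$50.654 billion) / 0.57003 ≈ +$88.9 billion.
Net ΔY = k(ΔG − c·ΔT) = (+$203.654 billion) / 0.57003 ≈ +$357 billion.

+$357 billion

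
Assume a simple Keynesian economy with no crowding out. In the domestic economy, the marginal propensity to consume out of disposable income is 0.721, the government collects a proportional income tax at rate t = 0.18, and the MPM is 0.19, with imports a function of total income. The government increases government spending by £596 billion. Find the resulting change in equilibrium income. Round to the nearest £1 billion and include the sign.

Expenditure multiplier = 1/(1 − c(1−t) + m) = 1/(1 − 0.721×0.82 + 0.19) = 1/0.59878 ≈ 1.67.
ΔY = k × ΔG = (+£596 billion) / 0.59878 ≈ +£995 billion.

+£995 billion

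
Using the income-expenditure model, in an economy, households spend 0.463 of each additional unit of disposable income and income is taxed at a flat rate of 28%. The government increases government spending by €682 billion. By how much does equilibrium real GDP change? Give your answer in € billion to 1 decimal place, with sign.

+€1,023.0 billion

Government-spending multiplier = 1/(1 − c(1−t)) = 1/(1 − 0.463×0.72) = 1/0.66664 ≈ 1.5.
ΔY = k × ΔG = (+€682 billion) / 0.66664 ≈ +€1,023 billion.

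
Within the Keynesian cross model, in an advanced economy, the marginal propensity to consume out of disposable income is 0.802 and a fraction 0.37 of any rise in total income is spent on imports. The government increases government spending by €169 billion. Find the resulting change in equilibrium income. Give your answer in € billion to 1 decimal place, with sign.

Government-spending multiplier = 1/(1 − c + m) = 1/(1 − 0.802 + 0.37) = 1/0.568 ≈ 1.761.
ΔY = k × ΔG = (+€169 billion) / 0.568 ≈ +€297.5 billion.

+€297.5 billion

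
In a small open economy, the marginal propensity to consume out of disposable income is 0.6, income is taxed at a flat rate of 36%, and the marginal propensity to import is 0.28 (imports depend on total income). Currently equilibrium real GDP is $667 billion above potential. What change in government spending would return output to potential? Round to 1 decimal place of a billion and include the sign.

−$597.6 billion

Spending multiplier = 1/(1 − c(1−t) + m) = 1/(1 − 0.6×0.64 + 0.28) = 1/0.896 ≈ 1.116.
Need ΔY = −$667 billion, so ΔG = ΔY/k = (−$667 billion) × 0.896 ≈ −$597.6 billion.
The government should cut government spending by $597.6 billion.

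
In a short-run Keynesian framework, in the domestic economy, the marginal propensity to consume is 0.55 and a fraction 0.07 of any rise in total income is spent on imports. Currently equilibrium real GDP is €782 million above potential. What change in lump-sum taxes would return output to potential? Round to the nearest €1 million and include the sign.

Spending multiplier = 1/(1 − c + m) = 1/(1 − 0.55 + 0.07) = 1/0.52 ≈ 1.923.
Tax multiplier = −c·k = −0.55/0.52 ≈ −1.058. Need ΔY = −€782 million, so ΔT = ΔY/(−c·k) = −(−€782 million) × 0.52 / 0.55 ≈ +€739 million.
The government should raise lump-sum taxes by €739 million.

+€739 million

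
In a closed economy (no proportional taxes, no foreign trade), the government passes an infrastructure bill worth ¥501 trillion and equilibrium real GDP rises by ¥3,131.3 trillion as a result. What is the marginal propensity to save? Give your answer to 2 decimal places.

0.16

Implied spending multiplier k = ΔY/ΔG = 3,131.3/501 ≈ 6.2501.
Since k = 1/(1 − MPC), MPC = 1 − 1/k = 1 − ΔG/ΔY = 1 − 501/3,131.3 ≈ 0.84.
MPS = 1 − MPC = 0.16.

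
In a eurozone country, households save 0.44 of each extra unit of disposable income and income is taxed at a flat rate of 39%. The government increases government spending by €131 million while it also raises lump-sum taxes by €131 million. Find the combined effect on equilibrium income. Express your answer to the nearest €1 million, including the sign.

MPC = 1 − MPS = 1 − 0.44 = 0.56.
Expenditure multiplier = 1/(1 − c(1−t)) = 1/(1 − 0.56×0.61) = 1/0.6584 ≈ 1.519.
ΔG contributes k·ΔG = (+€131 million) / 0.6584 ≈ +€199 million.
ΔT of +€131 million changes first-round spending by −c·ΔT = −€73.36 million, contributing k·(−c·ΔT) = (−€73.36 million) / 0.6584 ≈ −€111.4 million.
Net ΔY = k(ΔG − c·ΔT) = (+€57.64 million) / 0.6584 ≈ +€88 million.

+€88 million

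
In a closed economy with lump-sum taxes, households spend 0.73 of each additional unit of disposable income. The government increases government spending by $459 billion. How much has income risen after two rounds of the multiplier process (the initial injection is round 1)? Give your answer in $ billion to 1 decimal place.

$794.1 billion

Round 1 adds ΔG = $459 billion; each later round is MPC = 0.73 times the previous.
After 2 rounds: 459 + 335.07 = ΔG·(1 − c^2)/(1 − c) = 459 × (1 − 0.5329)/0.27 ≈ $794.1 billion.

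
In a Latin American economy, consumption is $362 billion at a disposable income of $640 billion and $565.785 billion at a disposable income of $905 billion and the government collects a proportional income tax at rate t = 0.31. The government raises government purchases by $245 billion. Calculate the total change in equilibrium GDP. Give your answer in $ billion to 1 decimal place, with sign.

MPC = ΔC/ΔYd = (565.785 − 362)/(905 − 640) = 203.785/265 = 0.769.
Government-spending multiplier = 1/(1 − c(1−t)) = 1/(1 − 0.769×0.69) = 1/0.46939 ≈ 2.13.
ΔY = k × ΔG = (+$245 billion) / 0.46939 ≈ +$522 billion.

+$522.0 billion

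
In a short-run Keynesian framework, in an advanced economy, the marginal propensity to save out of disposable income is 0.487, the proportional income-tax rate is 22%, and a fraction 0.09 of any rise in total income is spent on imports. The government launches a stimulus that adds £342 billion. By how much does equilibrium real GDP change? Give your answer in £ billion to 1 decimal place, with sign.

MPC = 1 − MPS = 1 − 0.487 = 0.513.
Government-spending multiplier = 1/(1 − c(1−t) + m) = 1/(1 − 0.513×0.78 + 0.09) = 1/0.68986 ≈ 1.45.
ΔY = k × ΔG = (+£342 billion) / 0.68986 ≈ +£495.8 billion.

+£495.8 billion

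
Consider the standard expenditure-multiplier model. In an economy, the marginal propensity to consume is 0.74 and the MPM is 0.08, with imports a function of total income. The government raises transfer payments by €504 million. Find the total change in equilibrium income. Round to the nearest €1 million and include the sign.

The transfer change shifts disposable income by +€504 million, so first-round consumption changes by c·ΔTR = 0.74 × (+€504 million) = +€372.96 million.
Expenditure multiplier = 1/(1 − c + m) = 1/(1 − 0.74 + 0.08) = 1/0.34 ≈ 2.941.
The transfer multiplier is c × k ≈ 2.176, so ΔY = k × (c·ΔTR) = (+€372.96 million) / 0.34 ≈ +€1,097 million.

+€1,097 million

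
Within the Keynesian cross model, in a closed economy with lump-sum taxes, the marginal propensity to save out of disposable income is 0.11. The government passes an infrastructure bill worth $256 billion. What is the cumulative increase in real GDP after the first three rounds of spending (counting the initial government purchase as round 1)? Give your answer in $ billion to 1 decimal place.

$686.6 billion

MPC = 1 − MPS = 1 − 0.11 = 0.89.
Round 1 adds ΔG = $256 billion; each later round is MPC = 0.89 times the previous.
After 3 rounds: 256 + 227.84 + 202.7776 = ΔG·(1 − c^3)/(1 − c) = 256 × (1 − 0.704969)/0.11 ≈ $686.6 billion.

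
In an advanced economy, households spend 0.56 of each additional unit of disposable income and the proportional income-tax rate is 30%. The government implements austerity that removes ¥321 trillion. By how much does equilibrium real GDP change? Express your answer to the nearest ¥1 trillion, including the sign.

−¥528 trillion

Government-spending multiplier = 1/(1 − c(1−t)) = 1/(1 − 0.56×0.7) = 1/0.608 ≈ 1.645.
ΔY = k × ΔG = (−¥321 trillion) / 0.608 ≈ −¥528 trillion.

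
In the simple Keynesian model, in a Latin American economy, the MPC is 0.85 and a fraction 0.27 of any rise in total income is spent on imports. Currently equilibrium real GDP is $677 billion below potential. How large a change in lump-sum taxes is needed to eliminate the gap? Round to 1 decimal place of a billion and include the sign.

Spending multiplier = 1/(1 − c + m) = 1/(1 − 0.85 + 0.27) = 1/0.42 ≈ 2.381.
Tax multiplier = −c·k = −0.85/0.42 ≈ −2.024. Need ΔY = +$677 billion, so ΔT = ΔY/(−c·k) = −(+$677 billion) × 0.42 / 0.85 ≈ −$334.5 billion.
The government should cut lump-sum taxes by $334.5 billion.

−$334.5 billion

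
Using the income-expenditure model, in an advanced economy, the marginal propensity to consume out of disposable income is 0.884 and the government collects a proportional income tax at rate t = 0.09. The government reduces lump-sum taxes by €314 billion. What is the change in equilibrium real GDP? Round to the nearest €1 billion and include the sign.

A lump-sum tax change of −€314 billion shifts disposable income by +€314 billion; first-round consumption changes by −c × ΔT = −0.884 × (−€314 billion) = +€277.576 billion.
Expenditure multiplier = 1/(1 − c(1−t)) = 1/(1 − 0.884×0.91) = 1/0.19556 ≈ 5.114.
The tax multiplier is −c × k ≈ −4.52, so ΔY = k × (−c·ΔT) = (+€277.576 billion) / 0.19556 ≈ +€1,419 billion.

+€1,419 billion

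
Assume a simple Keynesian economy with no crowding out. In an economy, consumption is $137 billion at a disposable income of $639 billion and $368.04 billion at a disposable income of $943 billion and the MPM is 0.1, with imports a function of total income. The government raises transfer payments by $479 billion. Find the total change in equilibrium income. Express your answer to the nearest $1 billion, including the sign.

MPC = ΔC/ΔYd = (368.04 − 137)/(943 − 639) = 231.04/304 = 0.76.
The transfer change shifts disposable income by +$479 billion, so first-round consumption changes by c·ΔTR = 0.76 × (+$479 billion) = +$364.04 billion.
Expenditure multiplier = 1/(1 − c + m) = 1/(1 − 0.76 + 0.1) = 1/0.34 ≈ 2.941.
The transfer multiplier is c × k ≈ 2.235, so ΔY = k × (c·ΔTR) = (+$364.04 billion) / 0.34 ≈ +$1,071 billion.

+$1,071 billion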